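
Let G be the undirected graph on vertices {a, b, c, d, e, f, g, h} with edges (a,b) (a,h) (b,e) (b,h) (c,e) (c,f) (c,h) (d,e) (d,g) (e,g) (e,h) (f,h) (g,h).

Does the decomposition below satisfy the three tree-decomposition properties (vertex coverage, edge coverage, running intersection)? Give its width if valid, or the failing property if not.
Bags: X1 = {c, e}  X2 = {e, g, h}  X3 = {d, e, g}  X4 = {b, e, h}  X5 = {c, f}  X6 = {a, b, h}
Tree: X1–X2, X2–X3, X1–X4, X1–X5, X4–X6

A tree decomposition must satisfy three properties: every vertex lies in some bag; for every edge, both endpoints lie together in some bag; and for every vertex, the bags containing it form a connected subtree. Here edge (h,c) lies in no bag, so the decomposition is invalid.

No — edge (h,c) lies in no bag.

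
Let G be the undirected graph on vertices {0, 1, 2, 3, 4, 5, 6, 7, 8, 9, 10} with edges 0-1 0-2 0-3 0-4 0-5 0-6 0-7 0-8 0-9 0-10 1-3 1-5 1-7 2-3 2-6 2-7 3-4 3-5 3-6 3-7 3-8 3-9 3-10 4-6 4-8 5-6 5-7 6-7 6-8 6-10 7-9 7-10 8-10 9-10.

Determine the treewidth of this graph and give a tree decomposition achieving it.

Every bag has size at most 5, so the width is 5 − 1 = 4 and tw(G) ≤ 4. For the lower bound, the 5 vertices {0, 1, 3, 5, 7} are pairwise adjacent, and any tree decomposition puts a clique entirely inside one bag — forcing width ≥ 4. Therefore the treewidth is 4.

Treewidth 4.
One optimal decomposition is:
Bags: B1 = {0, 2, 3, 6, 7}  B2 = {0, 3, 6, 7, 10}  B3 = {0, 3, 6, 8, 10}  B4 = {0, 3, 4, 6, 8}  B5 = {0, 3, 7, 9, 10}  B6 = {0, 3, 5, 6, 7}  B7 = {0, 1, 3, 5, 7}
Tree: B1–B2, B2–B3, B3–B4, B2–B5, B1–B6, B6–B7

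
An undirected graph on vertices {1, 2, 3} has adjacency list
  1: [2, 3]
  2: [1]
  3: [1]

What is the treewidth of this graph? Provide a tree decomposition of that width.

Treewidth 1.
One such decomposition:
Bags: B1 = {1, 3}  B2 = {1, 2}
Tree: B1–B2

Each bag holds 2 vertices, so the decomposition has width 1, which upper-bounds the treewidth. G has an edge, so its treewidth is at least 1. Therefore the treewidth is 1.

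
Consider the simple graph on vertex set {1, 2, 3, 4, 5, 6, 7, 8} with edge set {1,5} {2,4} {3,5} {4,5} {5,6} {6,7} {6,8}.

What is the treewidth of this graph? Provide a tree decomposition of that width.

Every bag has size at most 2, so the width is 2 − 1 = 1 and tw(G) ≤ 1. Any graph with an edge has treewidth ≥ 1, and G has the edge 5–6. Combining the bounds, tw(G) = 1.

Treewidth 1.
One such decomposition:
Bags: B1 = {5, 6}  B2 = {1, 5}  B3 = {4, 5}  B4 = {6, 8}  B5 = {6, 7}  B6 = {3, 5}  B7 = {2, 4}
Tree: B1–B2, B1–B3, B1–B4, B4–B5, B3–B6, B3–B7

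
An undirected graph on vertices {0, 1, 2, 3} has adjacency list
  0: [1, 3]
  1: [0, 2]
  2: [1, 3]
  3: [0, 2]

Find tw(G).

A width-2 tree decomposition is:
Bags: B1 = {0, 1, 3}  B2 = {1, 2, 3}
Tree: B1–B2
Every bag has size at most 3, so the width is 3 − 1 = 2 and tw(G) ≤ 2. The edges 1–0–3–2–1 form a cycle, so G is not a tree and its treewidth is at least 2. Therefore the treewidth is 2.

2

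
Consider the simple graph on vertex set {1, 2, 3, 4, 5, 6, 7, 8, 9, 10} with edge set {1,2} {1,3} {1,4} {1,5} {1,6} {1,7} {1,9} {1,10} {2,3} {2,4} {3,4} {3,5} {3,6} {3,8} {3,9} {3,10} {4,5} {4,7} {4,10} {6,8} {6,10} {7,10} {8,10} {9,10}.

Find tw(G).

3

A width-3 tree decomposition is:
Bags: B1 = {1, 3, 4, 10}  B2 = {1, 4, 7, 10}  B3 = {1, 3, 6, 10}  B4 = {3, 6, 8, 10}  B5 = {1, 2, 3, 4}  B6 = {1, 3, 9, 10}  B7 = {1, 3, 4, 5}
Tree: B1–B2, B1–B3, B3–B4, B1–B5, B1–B6, B5–B7
Every bag has size at most 4, so the width is 4 − 1 = 3 and tw(G) ≤ 3. For the lower bound, the 4 vertices {3, 6, 8, 10} are pairwise adjacent, and any tree decomposition puts a clique entirely inside one bag — forcing width ≥ 3. Combining the bounds, tw(G) = 3.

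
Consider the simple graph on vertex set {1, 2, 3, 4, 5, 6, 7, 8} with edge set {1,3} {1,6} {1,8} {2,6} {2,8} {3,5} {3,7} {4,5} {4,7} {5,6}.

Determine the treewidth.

2

A width-2 tree decomposition is:
Bags: B1 = {4, 5, 7}  B2 = {3, 5, 7}  B3 = {3, 5, 6}  B4 = {1, 3, 6}  B5 = {1, 2, 6}  B6 = {1, 2, 8}
Tree: B1–B2, B2–B3, B3–B4, B4–B5, B5–B6
Each bag holds 3 vertices, so the decomposition has width 2, which upper-bounds the treewidth. For the lower bound, G contains the cycle 4–7–3–5–4, so G is not a forest; only forests have treewidth ≤ 1, hence tw(G) ≥ 2. The upper and lower bounds meet at 2, so that is the treewidth.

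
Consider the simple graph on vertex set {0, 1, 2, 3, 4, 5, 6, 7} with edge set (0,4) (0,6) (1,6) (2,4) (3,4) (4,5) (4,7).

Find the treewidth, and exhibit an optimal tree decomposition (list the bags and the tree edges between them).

Each bag holds 2 vertices, so the decomposition has width 1, which upper-bounds the treewidth. Any graph with an edge has treewidth ≥ 1, and G has the edge 4–5. Combining the bounds, tw(G) = 1.

Treewidth 1.
One optimal decomposition is:
Bags: B1 = {4, 5}  B2 = {0, 4}  B3 = {3, 4}  B4 = {0, 6}  B5 = {1, 6}  B6 = {2, 4}  B7 = {4, 7}
Tree: B1–B2, B2–B3, B2–B4, B4–B5, B3–B6, B6–B7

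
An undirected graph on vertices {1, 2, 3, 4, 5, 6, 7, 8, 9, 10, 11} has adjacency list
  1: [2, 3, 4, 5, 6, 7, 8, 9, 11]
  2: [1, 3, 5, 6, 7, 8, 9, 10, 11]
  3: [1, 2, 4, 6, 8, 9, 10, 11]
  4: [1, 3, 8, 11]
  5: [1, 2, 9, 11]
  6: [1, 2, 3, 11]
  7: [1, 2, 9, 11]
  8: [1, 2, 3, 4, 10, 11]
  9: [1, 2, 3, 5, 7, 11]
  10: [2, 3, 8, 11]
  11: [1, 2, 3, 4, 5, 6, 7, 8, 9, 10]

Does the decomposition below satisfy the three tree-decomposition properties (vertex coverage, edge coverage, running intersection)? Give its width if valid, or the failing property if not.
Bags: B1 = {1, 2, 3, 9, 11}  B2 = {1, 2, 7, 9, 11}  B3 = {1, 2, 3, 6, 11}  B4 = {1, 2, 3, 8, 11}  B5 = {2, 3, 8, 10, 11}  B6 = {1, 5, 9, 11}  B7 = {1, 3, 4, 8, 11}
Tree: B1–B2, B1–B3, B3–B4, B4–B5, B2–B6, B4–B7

A tree decomposition must satisfy three properties: every vertex lies in some bag; for every edge, both endpoints lie together in some bag; and for every vertex, the bags containing it form a connected subtree. Here edge (2,5) lies in no bag, so the decomposition is invalid.

No — edge (2,5) lies in no bag.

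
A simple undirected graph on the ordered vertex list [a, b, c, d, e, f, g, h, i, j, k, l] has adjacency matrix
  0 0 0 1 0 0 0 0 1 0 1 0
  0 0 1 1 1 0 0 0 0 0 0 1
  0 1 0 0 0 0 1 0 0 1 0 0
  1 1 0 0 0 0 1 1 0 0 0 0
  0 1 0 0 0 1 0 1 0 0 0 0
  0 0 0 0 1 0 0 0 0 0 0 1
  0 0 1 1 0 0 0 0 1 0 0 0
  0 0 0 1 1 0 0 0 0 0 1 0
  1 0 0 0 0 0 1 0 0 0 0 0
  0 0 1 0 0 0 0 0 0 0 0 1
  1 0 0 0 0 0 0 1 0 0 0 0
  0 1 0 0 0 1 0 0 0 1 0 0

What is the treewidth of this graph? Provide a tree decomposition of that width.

Treewidth 3.
One such decomposition:
Bags: B1 = {a, h, i, k}  B2 = {a, d, h, i}  B3 = {d, g, h, i}  B4 = {d, e, g, h}  B5 = {b, d, e, g}  B6 = {b, c, e, g}  B7 = {b, c, e, f}  B8 = {b, c, f, l}  B9 = {c, f, j, l}
Tree: B1–B2, B2–B3, B3–B4, B4–B5, B5–B6, B6–B7, B7–B8, B8–B9

The largest bag has 4 vertices, giving width 3; this decomposition certifies tw(G) ≤ 3. For the lower bound: the 4 vertex sets {a,i,k}, {h}, {d}, {b,c,e,g} are disjoint, each induces a connected subgraph, and every pair is joined by at least one edge of G. Contracting each set to a single vertex therefore yields K_{4} as a minor, and since treewidth is minor-monotone, tw(G) ≥ tw(K_{4}) = 3. Combining the bounds, tw(G) = 3.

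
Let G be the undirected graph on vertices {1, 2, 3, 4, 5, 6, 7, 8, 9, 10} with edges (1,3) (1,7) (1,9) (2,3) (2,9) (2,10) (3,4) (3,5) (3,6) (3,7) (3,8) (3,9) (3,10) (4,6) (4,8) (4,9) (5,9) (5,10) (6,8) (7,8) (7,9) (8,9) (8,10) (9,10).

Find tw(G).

A width-3 tree decomposition is:
Bags: B1 = {3, 5, 9, 10}  B2 = {3, 8, 9, 10}  B3 = {3, 4, 8, 9}  B4 = {3, 7, 8, 9}  B5 = {1, 3, 7, 9}  B6 = {3, 4, 6, 8}  B7 = {2, 3, 9, 10}
Tree: B1–B2, B2–B3, B2–B4, B4–B5, B3–B6, B2–B7
The largest bag has 4 vertices, giving width 3; this decomposition certifies tw(G) ≤ 3. Conversely, {3, 8, 9, 10} is a clique of size 4, and the vertices of any clique must share a bag in every tree decomposition; so some bag has ≥ 4 vertices and tw(G) ≥ 3. Hence tw(G) = 3 exactly.

3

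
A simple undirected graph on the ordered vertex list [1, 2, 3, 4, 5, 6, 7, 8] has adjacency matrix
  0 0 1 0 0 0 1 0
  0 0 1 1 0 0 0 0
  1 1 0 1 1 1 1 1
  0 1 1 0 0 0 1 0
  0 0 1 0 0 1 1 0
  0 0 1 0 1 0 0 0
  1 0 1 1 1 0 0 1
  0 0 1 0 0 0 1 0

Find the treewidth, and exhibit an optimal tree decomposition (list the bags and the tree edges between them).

Every bag has size at most 3, so the width is 3 − 1 = 2 and tw(G) ≤ 2. For the lower bound, the 3 vertices {2, 3, 4} are pairwise adjacent, and any tree decomposition puts a clique entirely inside one bag — forcing width ≥ 2. Combining the bounds, tw(G) = 2.

Treewidth 2.
One optimal decomposition is:
Bags: B1 = {3, 4, 7}  B2 = {2, 3, 4}  B3 = {3, 5, 7}  B4 = {3, 5, 6}  B5 = {3, 7, 8}  B6 = {1, 3, 7}
Tree: B1–B2, B1–B3, B3–B4, B3–B5, B1–B6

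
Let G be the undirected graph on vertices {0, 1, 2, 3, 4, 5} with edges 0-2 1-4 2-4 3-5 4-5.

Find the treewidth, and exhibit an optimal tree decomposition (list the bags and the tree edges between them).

Every bag has size at most 2, so the width is 2 − 1 = 1 and tw(G) ≤ 1. G has an edge, so its treewidth is at least 1. Therefore the treewidth is 1.

Treewidth 1.
Bags: B1 = {1, 4}  B2 = {2, 4}  B3 = {4, 5}  B4 = {3, 5}  B5 = {0, 2}
Tree: B1–B2, B2–B3, B3–B4, B2–B5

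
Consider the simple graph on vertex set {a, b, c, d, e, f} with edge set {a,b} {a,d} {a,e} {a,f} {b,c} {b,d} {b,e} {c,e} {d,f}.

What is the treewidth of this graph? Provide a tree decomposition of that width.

Treewidth 2.
One optimal decomposition is:
Bags: B1 = {a, b, d}  B2 = {a, d, f}  B3 = {a, b, e}  B4 = {b, c, e}
Tree: B1–B2, B1–B3, B3–B4

Each bag holds 3 vertices, so the decomposition has width 2, which upper-bounds the treewidth. Conversely, {b, c, e} is a clique of size 3, and the vertices of any clique must share a bag in every tree decomposition; so some bag has ≥ 3 vertices and tw(G) ≥ 2. Hence tw(G) = 2 exactly.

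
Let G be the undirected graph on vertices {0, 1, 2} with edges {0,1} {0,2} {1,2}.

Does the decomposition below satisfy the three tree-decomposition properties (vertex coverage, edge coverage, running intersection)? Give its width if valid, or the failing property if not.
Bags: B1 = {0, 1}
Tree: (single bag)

A tree decomposition must satisfy three properties: every vertex lies in some bag; for every edge, both endpoints lie together in some bag; and for every vertex, the bags containing it form a connected subtree. Here vertex 2 appears in no bag, so the decomposition is invalid.

No — vertex 2 appears in no bag.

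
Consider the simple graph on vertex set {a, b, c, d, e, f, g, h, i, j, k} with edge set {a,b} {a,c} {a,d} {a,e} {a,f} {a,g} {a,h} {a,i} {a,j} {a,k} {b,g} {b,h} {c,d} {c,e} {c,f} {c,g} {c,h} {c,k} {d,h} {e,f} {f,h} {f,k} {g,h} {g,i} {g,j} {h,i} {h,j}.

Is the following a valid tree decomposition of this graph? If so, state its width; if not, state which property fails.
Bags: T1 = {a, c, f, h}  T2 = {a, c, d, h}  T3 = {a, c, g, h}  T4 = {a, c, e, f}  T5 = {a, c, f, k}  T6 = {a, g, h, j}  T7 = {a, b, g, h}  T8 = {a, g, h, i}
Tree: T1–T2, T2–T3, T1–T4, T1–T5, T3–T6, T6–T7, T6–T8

Every vertex of G appears in some bag (union = {a, b, c, d, e, f, g, h, i, j, k}); every edge is covered by a bag; and for each vertex v the set of bags containing v is connected in the bag tree. The decomposition is therefore valid. The largest bag has 4 vertices, so the width is 3.

Yes; width 3.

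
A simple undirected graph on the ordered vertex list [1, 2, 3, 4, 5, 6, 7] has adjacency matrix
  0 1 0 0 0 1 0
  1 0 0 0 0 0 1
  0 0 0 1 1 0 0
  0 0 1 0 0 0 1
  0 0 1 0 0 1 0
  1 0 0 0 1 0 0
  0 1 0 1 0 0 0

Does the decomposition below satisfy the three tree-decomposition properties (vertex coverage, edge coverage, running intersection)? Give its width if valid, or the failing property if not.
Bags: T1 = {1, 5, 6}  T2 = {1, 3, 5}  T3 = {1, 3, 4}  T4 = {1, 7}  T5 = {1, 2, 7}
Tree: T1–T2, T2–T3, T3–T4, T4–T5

No — edge (4,7) lies in no bag.

A tree decomposition must satisfy three properties: every vertex lies in some bag; for every edge, both endpoints lie together in some bag; and for every vertex, the bags containing it form a connected subtree. Here edge (4,7) lies in no bag, so the decomposition is invalid.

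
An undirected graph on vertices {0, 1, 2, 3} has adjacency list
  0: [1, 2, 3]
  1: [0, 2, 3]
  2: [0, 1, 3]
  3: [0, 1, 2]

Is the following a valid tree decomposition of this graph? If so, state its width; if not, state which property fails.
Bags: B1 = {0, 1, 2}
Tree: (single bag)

No — vertex 3 appears in no bag.

A tree decomposition must satisfy three properties: every vertex lies in some bag; for every edge, both endpoints lie together in some bag; and for every vertex, the bags containing it form a connected subtree. Here vertex 3 appears in no bag, so the decomposition is invalid.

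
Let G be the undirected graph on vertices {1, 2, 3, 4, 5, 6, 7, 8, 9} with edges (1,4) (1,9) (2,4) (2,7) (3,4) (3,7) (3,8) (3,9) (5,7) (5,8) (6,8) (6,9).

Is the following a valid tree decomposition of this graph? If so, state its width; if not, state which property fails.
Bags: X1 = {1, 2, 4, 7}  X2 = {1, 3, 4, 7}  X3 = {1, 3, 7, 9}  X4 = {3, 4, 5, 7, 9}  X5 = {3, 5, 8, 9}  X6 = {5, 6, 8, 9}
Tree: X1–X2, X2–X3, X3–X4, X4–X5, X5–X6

No — bags containing vertex 4 are not connected in the tree.

A tree decomposition must satisfy three properties: every vertex lies in some bag; for every edge, both endpoints lie together in some bag; and for every vertex, the bags containing it form a connected subtree. Here bags containing vertex 4 are not connected in the tree, so the decomposition is invalid.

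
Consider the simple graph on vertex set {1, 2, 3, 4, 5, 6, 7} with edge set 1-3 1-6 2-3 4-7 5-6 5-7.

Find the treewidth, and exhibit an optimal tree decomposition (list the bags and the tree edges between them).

The largest bag has 2 vertices, giving width 1; this decomposition certifies tw(G) ≤ 1. G has an edge, so its treewidth is at least 1. Combining the bounds, tw(G) = 1.

Treewidth 1.
Bags: B1 = {2, 3}  B2 = {1, 3}  B3 = {1, 6}  B4 = {5, 6}  B5 = {5, 7}  B6 = {4, 7}
Tree: B1–B2, B2–B3, B3–B4, B4–B5, B5–B6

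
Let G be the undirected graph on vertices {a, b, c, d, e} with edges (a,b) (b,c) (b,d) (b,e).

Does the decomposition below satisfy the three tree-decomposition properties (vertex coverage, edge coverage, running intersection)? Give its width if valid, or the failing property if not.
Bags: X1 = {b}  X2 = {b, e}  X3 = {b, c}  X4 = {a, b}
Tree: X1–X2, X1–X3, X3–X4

No — vertex d appears in no bag.

A tree decomposition must satisfy three properties: every vertex lies in some bag; for every edge, both endpoints lie together in some bag; and for every vertex, the bags containing it form a connected subtree. Here vertex d appears in no bag, so the decomposition is invalid.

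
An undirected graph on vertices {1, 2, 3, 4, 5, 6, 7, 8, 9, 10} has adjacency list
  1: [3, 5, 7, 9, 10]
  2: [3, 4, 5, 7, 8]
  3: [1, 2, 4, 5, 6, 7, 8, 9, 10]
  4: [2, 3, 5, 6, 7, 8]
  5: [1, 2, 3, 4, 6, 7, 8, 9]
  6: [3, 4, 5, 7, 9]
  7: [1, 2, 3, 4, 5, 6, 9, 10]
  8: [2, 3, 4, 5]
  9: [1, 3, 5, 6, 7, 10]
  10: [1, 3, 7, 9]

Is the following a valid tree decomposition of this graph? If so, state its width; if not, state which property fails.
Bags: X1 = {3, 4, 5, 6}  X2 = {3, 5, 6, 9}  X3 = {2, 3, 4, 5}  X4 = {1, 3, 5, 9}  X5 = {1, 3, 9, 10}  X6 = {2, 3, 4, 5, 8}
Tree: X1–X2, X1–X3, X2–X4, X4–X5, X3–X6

No — vertex 7 appears in no bag.

A tree decomposition must satisfy three properties: every vertex lies in some bag; for every edge, both endpoints lie together in some bag; and for every vertex, the bags containing it form a connected subtree. Here vertex 7 appears in no bag, so the decomposition is invalid.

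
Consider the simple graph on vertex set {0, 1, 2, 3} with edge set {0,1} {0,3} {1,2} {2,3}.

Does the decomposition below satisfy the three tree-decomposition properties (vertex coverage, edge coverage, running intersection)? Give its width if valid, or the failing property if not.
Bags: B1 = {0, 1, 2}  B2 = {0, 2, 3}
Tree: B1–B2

Yes; width 2.

Vertex coverage: the bags together contain {0, 1, 2, 3}, the full vertex set. Edge coverage: each edge of G has both endpoints in at least one bag. Running intersection: for every vertex, the bags containing it form a connected subtree. All three properties hold, so this is a valid tree decomposition of width max|bag| − 1 = 2, and hence tw(G) ≤ 2.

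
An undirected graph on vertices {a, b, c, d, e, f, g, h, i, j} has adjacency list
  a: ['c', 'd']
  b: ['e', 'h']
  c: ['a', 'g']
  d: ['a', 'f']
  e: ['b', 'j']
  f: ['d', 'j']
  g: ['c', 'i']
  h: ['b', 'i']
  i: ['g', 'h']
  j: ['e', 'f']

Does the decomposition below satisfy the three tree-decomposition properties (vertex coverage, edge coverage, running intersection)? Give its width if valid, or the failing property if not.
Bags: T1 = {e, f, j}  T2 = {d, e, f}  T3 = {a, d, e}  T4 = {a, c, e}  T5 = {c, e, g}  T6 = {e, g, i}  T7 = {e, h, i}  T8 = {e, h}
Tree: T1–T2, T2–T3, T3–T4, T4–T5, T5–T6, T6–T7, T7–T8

No — vertex b appears in no bag.

A tree decomposition must satisfy three properties: every vertex lies in some bag; for every edge, both endpoints lie together in some bag; and for every vertex, the bags containing it form a connected subtree. Here vertex b appears in no bag, so the decomposition is invalid.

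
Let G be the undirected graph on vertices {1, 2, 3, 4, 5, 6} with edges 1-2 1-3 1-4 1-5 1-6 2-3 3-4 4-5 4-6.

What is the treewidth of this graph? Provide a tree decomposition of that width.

Treewidth 2.
Bags: B1 = {1, 3, 4}  B2 = {1, 4, 5}  B3 = {1, 2, 3}  B4 = {1, 4, 6}
Tree: B1–B2, B1–B3, B2–B4

Every bag has size at most 3, so the width is 3 − 1 = 2 and tw(G) ≤ 2. On the other hand G contains the 3-clique {1, 2, 3}. A clique must lie in a single bag of any decomposition, so no decomposition can have width below 2. Combining the bounds, tw(G) = 2.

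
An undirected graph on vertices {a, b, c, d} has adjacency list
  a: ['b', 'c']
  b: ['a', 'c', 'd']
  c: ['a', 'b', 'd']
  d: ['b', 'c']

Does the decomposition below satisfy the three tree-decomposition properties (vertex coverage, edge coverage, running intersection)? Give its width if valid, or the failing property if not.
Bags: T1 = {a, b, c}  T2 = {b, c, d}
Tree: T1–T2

Vertex coverage: the bags together contain {a, b, c, d}, the full vertex set. Edge coverage: each edge of G has both endpoints in at least one bag. Running intersection: for every vertex, the bags containing it form a connected subtree. All three properties hold, so this is a valid tree decomposition of width max|bag| − 1 = 2, and hence tw(G) ≤ 2.

Yes; width 2.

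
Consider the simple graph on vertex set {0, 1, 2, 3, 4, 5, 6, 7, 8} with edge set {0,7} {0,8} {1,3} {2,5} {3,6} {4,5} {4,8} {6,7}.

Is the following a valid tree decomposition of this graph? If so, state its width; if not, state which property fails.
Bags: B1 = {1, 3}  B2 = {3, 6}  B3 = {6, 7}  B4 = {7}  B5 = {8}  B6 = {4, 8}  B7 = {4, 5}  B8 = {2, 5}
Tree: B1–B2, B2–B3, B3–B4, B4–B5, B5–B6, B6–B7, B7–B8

No — vertex 0 appears in no bag.

A tree decomposition must satisfy three properties: every vertex lies in some bag; for every edge, both endpoints lie together in some bag; and for every vertex, the bags containing it form a connected subtree. Here vertex 0 appears in no bag, so the decomposition is invalid.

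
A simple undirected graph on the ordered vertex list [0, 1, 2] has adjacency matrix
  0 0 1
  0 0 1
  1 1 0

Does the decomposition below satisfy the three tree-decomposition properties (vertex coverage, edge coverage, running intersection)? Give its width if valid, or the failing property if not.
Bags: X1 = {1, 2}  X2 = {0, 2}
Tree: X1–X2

Yes; width 1.

Vertex coverage: the bags together contain {0, 1, 2}, the full vertex set. Edge coverage: each edge of G has both endpoints in at least one bag. Running intersection: for every vertex, the bags containing it form a connected subtree. All three properties hold, so this is a valid tree decomposition of width max|bag| − 1 = 1, and hence tw(G) ≤ 1.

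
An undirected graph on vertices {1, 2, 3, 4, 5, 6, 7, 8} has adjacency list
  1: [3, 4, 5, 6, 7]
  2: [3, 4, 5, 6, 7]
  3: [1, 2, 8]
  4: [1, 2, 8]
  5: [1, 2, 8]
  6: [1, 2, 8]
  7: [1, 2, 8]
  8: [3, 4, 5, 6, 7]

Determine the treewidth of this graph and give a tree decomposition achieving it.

Each bag holds 4 vertices, so the decomposition has width 3, which upper-bounds the treewidth. For the lower bound: the 4 vertex sets {2,5}, {1,7}, {8}, {6} are disjoint, each induces a connected subgraph, and every pair is joined by at least one edge of G. Contracting each set to a single vertex therefore yields K_{4} as a minor, and since treewidth is minor-monotone, tw(G) ≥ tw(K_{4}) = 3. Therefore the treewidth is 3.

Treewidth 3.
One such decomposition:
Bags: B1 = {1, 2, 5, 8}  B2 = {1, 2, 7, 8}  B3 = {1, 2, 6, 8}  B4 = {1, 2, 3, 8}  B5 = {1, 2, 4, 8}
Tree: B1–B2, B2–B3, B3–B4, B4–B5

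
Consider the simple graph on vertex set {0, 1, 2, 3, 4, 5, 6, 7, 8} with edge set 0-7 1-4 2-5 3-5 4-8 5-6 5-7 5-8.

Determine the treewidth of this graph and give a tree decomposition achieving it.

Every bag has size at most 2, so the width is 2 − 1 = 1 and tw(G) ≤ 1. G has an edge, so its treewidth is at least 1. The upper and lower bounds meet at 1, so that is the treewidth.

Treewidth 1.
One such decomposition:
Bags: B1 = {3, 5}  B2 = {5, 7}  B3 = {0, 7}  B4 = {5, 8}  B5 = {2, 5}  B6 = {5, 6}  B7 = {4, 8}  B8 = {1, 4}
Tree: B1–B2, B2–B3, B2–B4, B1–B5, B2–B6, B4–B7, B7–B8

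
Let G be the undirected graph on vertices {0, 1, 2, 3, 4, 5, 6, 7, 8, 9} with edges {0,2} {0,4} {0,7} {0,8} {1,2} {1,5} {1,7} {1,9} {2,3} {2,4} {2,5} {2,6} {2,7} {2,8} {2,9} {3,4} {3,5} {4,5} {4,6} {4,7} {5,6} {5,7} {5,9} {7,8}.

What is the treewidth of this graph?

A width-3 tree decomposition is:
Bags: B1 = {2, 3, 4, 5}  B2 = {2, 4, 5, 7}  B3 = {0, 2, 4, 7}  B4 = {0, 2, 7, 8}  B5 = {1, 2, 5, 7}  B6 = {2, 4, 5, 6}  B7 = {1, 2, 5, 9}
Tree: B1–B2, B2–B3, B3–B4, B2–B5, B2–B6, B5–B7
Every bag has size at most 4, so the width is 4 − 1 = 3 and tw(G) ≤ 3. Conversely, {0, 2, 7, 8} is a clique of size 4, and the vertices of any clique must share a bag in every tree decomposition; so some bag has ≥ 4 vertices and tw(G) ≥ 3. Combining the bounds, tw(G) = 3.

3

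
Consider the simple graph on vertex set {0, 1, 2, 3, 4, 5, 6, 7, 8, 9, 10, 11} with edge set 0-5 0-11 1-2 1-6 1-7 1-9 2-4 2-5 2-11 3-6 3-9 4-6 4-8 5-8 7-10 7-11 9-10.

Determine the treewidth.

A width-3 tree decomposition is:
Bags: B1 = {3, 7, 9, 10}  B2 = {1, 3, 7, 9}  B3 = {1, 3, 6, 7}  B4 = {1, 6, 7, 11}  B5 = {1, 2, 6, 11}  B6 = {2, 4, 6, 11}  B7 = {0, 2, 4, 11}  B8 = {0, 2, 4, 5}  B9 = {0, 4, 5, 8}
Tree: B1–B2, B2–B3, B3–B4, B4–B5, B5–B6, B6–B7, B7–B8, B8–B9
The largest bag has 4 vertices, giving width 3; this decomposition certifies tw(G) ≤ 3. For the lower bound: the 4 vertex sets {3,9,10}, {7}, {1}, {2,4,6,11} are disjoint, each induces a connected subgraph, and every pair is joined by at least one edge of G. Contracting each set to a single vertex therefore yields K_{4} as a minor, and since treewidth is minor-monotone, tw(G) ≥ tw(K_{4}) = 3. Combining the bounds, tw(G) = 3.

3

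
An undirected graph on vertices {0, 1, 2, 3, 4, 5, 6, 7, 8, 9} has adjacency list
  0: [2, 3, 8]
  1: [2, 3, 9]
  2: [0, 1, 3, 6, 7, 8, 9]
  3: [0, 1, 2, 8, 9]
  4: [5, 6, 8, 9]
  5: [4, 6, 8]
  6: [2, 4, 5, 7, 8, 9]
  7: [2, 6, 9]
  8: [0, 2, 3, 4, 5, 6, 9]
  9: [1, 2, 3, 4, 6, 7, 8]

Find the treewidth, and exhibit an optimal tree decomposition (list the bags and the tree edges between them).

Each bag holds 4 vertices, so the decomposition has width 3, which upper-bounds the treewidth. On the other hand G contains the 4-clique {0, 2, 3, 8}. A clique must lie in a single bag of any decomposition, so no decomposition can have width below 3. Combining the bounds, tw(G) = 3.

Treewidth 3.
Bags: B1 = {2, 6, 8, 9}  B2 = {4, 6, 8, 9}  B3 = {2, 3, 8, 9}  B4 = {1, 2, 3, 9}  B5 = {2, 6, 7, 9}  B6 = {4, 5, 6, 8}  B7 = {0, 2, 3, 8}
Tree: B1–B2, B1–B3, B3–B4, B1–B5, B2–B6, B3–B7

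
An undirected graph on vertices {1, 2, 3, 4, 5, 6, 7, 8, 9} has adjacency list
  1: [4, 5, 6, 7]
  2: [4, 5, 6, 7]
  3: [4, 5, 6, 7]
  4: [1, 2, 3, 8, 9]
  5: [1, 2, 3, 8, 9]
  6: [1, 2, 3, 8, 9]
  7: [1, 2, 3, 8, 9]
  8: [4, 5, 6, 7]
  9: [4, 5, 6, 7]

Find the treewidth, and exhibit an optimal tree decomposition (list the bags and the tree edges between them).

Treewidth 4.
One such decomposition:
Bags: B1 = {1, 4, 5, 6, 7}  B2 = {2, 4, 5, 6, 7}  B3 = {4, 5, 6, 7, 8}  B4 = {3, 4, 5, 6, 7}  B5 = {4, 5, 6, 7, 9}
Tree: B1–B2, B2–B3, B3–B4, B4–B5

Each bag holds 5 vertices, so the decomposition has width 4, which upper-bounds the treewidth. For the lower bound: the 5 vertex sets {1,4}, {2,6}, {5,8}, {7}, {3} are disjoint, each induces a connected subgraph, and every pair is joined by at least one edge of G. Contracting each set to a single vertex therefore yields K_{5} as a minor, and since treewidth is minor-monotone, tw(G) ≥ tw(K_{5}) = 4. Hence tw(G) = 4 exactly.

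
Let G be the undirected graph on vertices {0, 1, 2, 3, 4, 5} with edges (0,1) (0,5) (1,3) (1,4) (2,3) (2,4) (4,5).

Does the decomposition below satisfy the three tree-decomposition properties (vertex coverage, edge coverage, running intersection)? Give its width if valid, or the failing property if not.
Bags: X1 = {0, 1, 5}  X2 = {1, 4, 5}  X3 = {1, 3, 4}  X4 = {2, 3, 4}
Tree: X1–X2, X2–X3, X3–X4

Vertex coverage: the bags together contain {0, 1, 2, 3, 4, 5}, the full vertex set. Edge coverage: each edge of G has both endpoints in at least one bag. Running intersection: for every vertex, the bags containing it form a connected subtree. All three properties hold, so this is a valid tree decomposition of width max|bag| − 1 = 2, and hence tw(G) ≤ 2.

Yes; width 2.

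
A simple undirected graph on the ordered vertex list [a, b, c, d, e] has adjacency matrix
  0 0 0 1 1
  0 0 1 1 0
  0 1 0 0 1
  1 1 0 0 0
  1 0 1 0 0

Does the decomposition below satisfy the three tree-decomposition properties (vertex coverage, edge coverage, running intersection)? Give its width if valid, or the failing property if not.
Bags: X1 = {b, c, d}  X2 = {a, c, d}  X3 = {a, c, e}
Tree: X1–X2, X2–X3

Yes; width 2.

Vertex coverage: the bags together contain {a, b, c, d, e}, the full vertex set. Edge coverage: each edge of G has both endpoints in at least one bag. Running intersection: for every vertex, the bags containing it form a connected subtree. All three properties hold, so this is a valid tree decomposition of width max|bag| − 1 = 2, and hence tw(G) ≤ 2.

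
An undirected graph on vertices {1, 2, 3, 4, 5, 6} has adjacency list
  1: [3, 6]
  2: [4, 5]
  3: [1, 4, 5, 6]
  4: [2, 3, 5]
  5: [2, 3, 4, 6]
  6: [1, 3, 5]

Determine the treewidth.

A width-2 tree decomposition is:
Bags: B1 = {3, 4, 5}  B2 = {3, 5, 6}  B3 = {2, 4, 5}  B4 = {1, 3, 6}
Tree: B1–B2, B1–B3, B2–B4
The largest bag has 3 vertices, giving width 2; this decomposition certifies tw(G) ≤ 2. On the other hand G contains the 3-clique {2, 4, 5}. A clique must lie in a single bag of any decomposition, so no decomposition can have width below 2. The upper and lower bounds meet at 2, so that is the treewidth.

2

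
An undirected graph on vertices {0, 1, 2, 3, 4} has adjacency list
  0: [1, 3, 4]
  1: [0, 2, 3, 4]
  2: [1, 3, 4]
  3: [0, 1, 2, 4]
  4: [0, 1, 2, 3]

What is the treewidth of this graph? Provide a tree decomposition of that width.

Each bag holds 4 vertices, so the decomposition has width 3, which upper-bounds the treewidth. For the lower bound, the 4 vertices {0, 1, 3, 4} are pairwise adjacent, and any tree decomposition puts a clique entirely inside one bag — forcing width ≥ 3. The upper and lower bounds meet at 3, so that is the treewidth.

Treewidth 3.
One such decomposition:
Bags: B1 = {1, 2, 3, 4}  B2 = {0, 1, 3, 4}
Tree: B1–B2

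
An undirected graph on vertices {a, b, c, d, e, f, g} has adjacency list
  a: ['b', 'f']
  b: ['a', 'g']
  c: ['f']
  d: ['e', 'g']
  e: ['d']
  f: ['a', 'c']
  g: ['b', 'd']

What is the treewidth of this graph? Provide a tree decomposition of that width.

Treewidth 1.
One such decomposition:
Bags: B1 = {d, e}  B2 = {d, g}  B3 = {b, g}  B4 = {a, b}  B5 = {a, f}  B6 = {c, f}
Tree: B1–B2, B2–B3, B3–B4, B4–B5, B5–B6

Each bag holds 2 vertices, so the decomposition has width 1, which upper-bounds the treewidth. G has an edge, so its treewidth is at least 1. Therefore the treewidth is 1.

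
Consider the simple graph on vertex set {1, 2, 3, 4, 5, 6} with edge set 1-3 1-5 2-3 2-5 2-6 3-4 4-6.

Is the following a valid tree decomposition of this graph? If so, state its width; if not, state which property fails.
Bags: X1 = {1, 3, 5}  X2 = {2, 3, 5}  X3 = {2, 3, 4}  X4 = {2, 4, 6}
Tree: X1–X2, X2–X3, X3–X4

Every vertex of G appears in some bag (union = {1, 2, 3, 4, 5, 6}); every edge is covered by a bag; and for each vertex v the set of bags containing v is connected in the bag tree. The decomposition is therefore valid. The largest bag has 3 vertices, so the width is 2.

Yes; width 2.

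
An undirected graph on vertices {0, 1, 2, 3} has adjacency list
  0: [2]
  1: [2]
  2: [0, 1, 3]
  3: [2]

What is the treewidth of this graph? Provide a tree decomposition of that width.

Every bag has size at most 2, so the width is 2 − 1 = 1 and tw(G) ≤ 1. Any graph with an edge has treewidth ≥ 1, and G has the edge 3–2. Combining the bounds, tw(G) = 1.

Treewidth 1.
One optimal decomposition is:
Bags: B1 = {2, 3}  B2 = {0, 2}  B3 = {1, 2}
Tree: B1–B2, B1–B3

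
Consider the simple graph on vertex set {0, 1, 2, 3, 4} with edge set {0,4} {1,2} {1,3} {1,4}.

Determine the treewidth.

A width-1 tree decomposition is:
Bags: B1 = {1, 4}  B2 = {0, 4}  B3 = {1, 3}  B4 = {1, 2}
Tree: B1–B2, B1–B3, B1–B4
Every bag has size at most 2, so the width is 2 − 1 = 1 and tw(G) ≤ 1. Any graph with an edge has treewidth ≥ 1, and G has the edge 1–4. The upper and lower bounds meet at 1, so that is the treewidth.

1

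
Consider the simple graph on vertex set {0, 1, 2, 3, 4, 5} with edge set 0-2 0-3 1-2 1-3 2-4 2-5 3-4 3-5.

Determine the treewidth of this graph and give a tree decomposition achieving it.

Each bag holds 3 vertices, so the decomposition has width 2, which upper-bounds the treewidth. For the lower bound, G contains the cycle 1–3–0–2–1, so G is not a forest; only forests have treewidth ≤ 1, hence tw(G) ≥ 2. Hence tw(G) = 2 exactly.

Treewidth 2.
One such decomposition:
Bags: B1 = {1, 2, 3}  B2 = {0, 2, 3}  B3 = {2, 3, 5}  B4 = {2, 3, 4}
Tree: B1–B2, B2–B3, B3–B4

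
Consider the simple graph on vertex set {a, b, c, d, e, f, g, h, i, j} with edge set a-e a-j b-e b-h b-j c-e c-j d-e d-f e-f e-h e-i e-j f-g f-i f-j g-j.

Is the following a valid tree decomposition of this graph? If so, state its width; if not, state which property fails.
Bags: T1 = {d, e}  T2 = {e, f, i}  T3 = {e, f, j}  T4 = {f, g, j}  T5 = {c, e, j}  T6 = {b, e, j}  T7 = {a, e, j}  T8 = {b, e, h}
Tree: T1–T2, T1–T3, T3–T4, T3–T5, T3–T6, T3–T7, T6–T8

No — edge (f,d) lies in no bag.

A tree decomposition must satisfy three properties: every vertex lies in some bag; for every edge, both endpoints lie together in some bag; and for every vertex, the bags containing it form a connected subtree. Here edge (f,d) lies in no bag, so the decomposition is invalid.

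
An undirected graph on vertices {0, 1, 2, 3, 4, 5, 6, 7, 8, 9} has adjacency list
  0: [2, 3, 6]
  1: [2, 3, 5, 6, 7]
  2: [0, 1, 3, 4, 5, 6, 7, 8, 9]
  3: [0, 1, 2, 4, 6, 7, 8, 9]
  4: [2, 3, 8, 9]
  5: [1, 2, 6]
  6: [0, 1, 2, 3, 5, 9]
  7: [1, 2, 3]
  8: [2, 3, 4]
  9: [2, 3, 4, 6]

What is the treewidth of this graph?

A width-3 tree decomposition is:
Bags: B1 = {1, 2, 3, 7}  B2 = {1, 2, 3, 6}  B3 = {2, 3, 6, 9}  B4 = {2, 3, 4, 9}  B5 = {0, 2, 3, 6}  B6 = {2, 3, 4, 8}  B7 = {1, 2, 5, 6}
Tree: B1–B2, B2–B3, B3–B4, B2–B5, B4–B6, B2–B7
Each bag holds 4 vertices, so the decomposition has width 3, which upper-bounds the treewidth. For the lower bound, the 4 vertices {2, 3, 4, 8} are pairwise adjacent, and any tree decomposition puts a clique entirely inside one bag — forcing width ≥ 3. Therefore the treewidth is 3.

3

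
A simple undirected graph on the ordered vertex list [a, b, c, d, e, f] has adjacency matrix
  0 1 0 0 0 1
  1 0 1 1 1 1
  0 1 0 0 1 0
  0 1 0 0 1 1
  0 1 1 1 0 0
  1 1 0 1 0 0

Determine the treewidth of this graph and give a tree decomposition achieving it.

Treewidth 2.
One optimal decomposition is:
Bags: B1 = {b, d, e}  B2 = {b, d, f}  B3 = {b, c, e}  B4 = {a, b, f}
Tree: B1–B2, B1–B3, B2–B4

The largest bag has 3 vertices, giving width 2; this decomposition certifies tw(G) ≤ 2. On the other hand G contains the 3-clique {b, d, e}. A clique must lie in a single bag of any decomposition, so no decomposition can have width below 2. Therefore the treewidth is 2.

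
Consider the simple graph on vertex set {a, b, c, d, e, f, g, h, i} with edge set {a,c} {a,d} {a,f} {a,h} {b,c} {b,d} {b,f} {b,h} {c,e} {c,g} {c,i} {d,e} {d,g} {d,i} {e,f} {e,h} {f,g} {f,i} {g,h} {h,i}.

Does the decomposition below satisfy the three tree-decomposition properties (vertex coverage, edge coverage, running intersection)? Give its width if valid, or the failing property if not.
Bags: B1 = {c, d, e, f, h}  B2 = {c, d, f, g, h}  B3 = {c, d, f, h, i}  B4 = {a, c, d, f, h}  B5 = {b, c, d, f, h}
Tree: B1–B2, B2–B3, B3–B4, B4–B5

Vertex coverage: the bags together contain {a, b, c, d, e, f, g, h, i}, the full vertex set. Edge coverage: each edge of G has both endpoints in at least one bag. Running intersection: for every vertex, the bags containing it form a connected subtree. All three properties hold, so this is a valid tree decomposition of width max|bag| − 1 = 4, and hence tw(G) ≤ 4.

Yes; width 4.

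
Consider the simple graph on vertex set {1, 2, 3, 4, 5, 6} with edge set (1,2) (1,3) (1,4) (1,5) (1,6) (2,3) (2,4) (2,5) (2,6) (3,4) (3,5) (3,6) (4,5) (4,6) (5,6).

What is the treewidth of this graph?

5

A width-5 tree decomposition is:
Bags: B1 = {1, 2, 3, 4, 5, 6}
Tree: (single bag)
A single bag containing all 6 vertices is trivially a valid decomposition of width 5. Conversely, {1, 2, 3, 4, 5, 6} is a clique of size 6, and the vertices of any clique must share a bag in every tree decomposition; so some bag has ≥ 6 vertices and tw(G) ≥ 5. Combining the bounds, tw(G) = 5.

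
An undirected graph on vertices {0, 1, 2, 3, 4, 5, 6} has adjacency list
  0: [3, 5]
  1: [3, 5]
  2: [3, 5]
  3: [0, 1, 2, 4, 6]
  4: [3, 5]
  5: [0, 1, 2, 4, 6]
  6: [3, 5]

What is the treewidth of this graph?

A width-2 tree decomposition is:
Bags: B1 = {3, 5, 6}  B2 = {0, 3, 5}  B3 = {3, 4, 5}  B4 = {2, 3, 5}  B5 = {1, 3, 5}
Tree: B1–B2, B2–B3, B3–B4, B4–B5
Each bag holds 3 vertices, so the decomposition has width 2, which upper-bounds the treewidth. For the lower bound, G contains the cycle 3–6–5–0–3, so G is not a forest; only forests have treewidth ≤ 1, hence tw(G) ≥ 2. The upper and lower bounds meet at 2, so that is the treewidth.

2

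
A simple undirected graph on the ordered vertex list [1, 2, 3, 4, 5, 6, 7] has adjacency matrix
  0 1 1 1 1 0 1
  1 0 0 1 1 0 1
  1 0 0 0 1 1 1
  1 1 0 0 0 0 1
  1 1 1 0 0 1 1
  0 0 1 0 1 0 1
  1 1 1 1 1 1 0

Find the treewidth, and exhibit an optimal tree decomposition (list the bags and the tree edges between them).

Treewidth 3.
Bags: B1 = {1, 3, 5, 7}  B2 = {1, 2, 5, 7}  B3 = {1, 2, 4, 7}  B4 = {3, 5, 6, 7}
Tree: B1–B2, B2–B3, B1–B4

Each bag holds 4 vertices, so the decomposition has width 3, which upper-bounds the treewidth. For the lower bound, the 4 vertices {1, 2, 4, 7} are pairwise adjacent, and any tree decomposition puts a clique entirely inside one bag — forcing width ≥ 3. Hence tw(G) = 3 exactly.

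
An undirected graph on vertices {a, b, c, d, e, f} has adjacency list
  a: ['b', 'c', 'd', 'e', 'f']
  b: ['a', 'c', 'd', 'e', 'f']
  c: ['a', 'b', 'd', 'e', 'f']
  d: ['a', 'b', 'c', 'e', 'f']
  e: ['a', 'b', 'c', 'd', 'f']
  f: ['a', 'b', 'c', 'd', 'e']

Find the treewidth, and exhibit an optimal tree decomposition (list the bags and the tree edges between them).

With just one bag of size 6, the width is 6 − 1 = 5, so tw(G) ≤ 5. On the other hand G contains the 6-clique {a, b, c, d, e, f}. A clique must lie in a single bag of any decomposition, so no decomposition can have width below 5. Combining the bounds, tw(G) = 5.

Treewidth 5.
One optimal decomposition is:
Bags: B1 = {a, b, c, d, e, f}
Tree: (single bag)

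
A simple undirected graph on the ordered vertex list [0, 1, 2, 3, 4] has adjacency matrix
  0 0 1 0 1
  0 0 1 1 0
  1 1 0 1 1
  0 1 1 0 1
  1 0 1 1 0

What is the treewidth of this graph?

2

A width-2 tree decomposition is:
Bags: B1 = {2, 3, 4}  B2 = {1, 2, 3}  B3 = {0, 2, 4}
Tree: B1–B2, B1–B3
Every bag has size at most 3, so the width is 3 − 1 = 2 and tw(G) ≤ 2. On the other hand G contains the 3-clique {0, 2, 4}. A clique must lie in a single bag of any decomposition, so no decomposition can have width below 2. The upper and lower bounds meet at 2, so that is the treewidth.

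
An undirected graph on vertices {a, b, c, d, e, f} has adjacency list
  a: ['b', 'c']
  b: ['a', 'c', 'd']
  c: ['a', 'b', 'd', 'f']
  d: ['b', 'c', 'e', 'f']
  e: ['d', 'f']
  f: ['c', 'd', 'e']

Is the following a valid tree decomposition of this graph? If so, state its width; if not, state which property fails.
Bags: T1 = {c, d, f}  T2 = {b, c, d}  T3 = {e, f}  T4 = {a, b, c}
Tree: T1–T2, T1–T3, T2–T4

A tree decomposition must satisfy three properties: every vertex lies in some bag; for every edge, both endpoints lie together in some bag; and for every vertex, the bags containing it form a connected subtree. Here edge (d,e) lies in no bag, so the decomposition is invalid.

No — edge (d,e) lies in no bag.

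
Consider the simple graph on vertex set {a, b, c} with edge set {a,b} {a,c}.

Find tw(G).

1

A width-1 tree decomposition is:
Bags: B1 = {a, b}  B2 = {a, c}
Tree: B1–B2
Each bag holds 2 vertices, so the decomposition has width 1, which upper-bounds the treewidth. Since G has at least one edge (e.g. a–b), it is not an edgeless graph, so tw(G) ≥ 1. The upper and lower bounds meet at 1, so that is the treewidth.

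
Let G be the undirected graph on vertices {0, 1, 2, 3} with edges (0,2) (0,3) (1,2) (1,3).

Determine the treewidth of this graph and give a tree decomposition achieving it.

Treewidth 2.
Bags: B1 = {0, 2, 3}  B2 = {1, 2, 3}
Tree: B1–B2

The largest bag has 3 vertices, giving width 2; this decomposition certifies tw(G) ≤ 2. The edges 3–0–2–1–3 form a cycle, so G is not a tree and its treewidth is at least 2. Combining the bounds, tw(G) = 2.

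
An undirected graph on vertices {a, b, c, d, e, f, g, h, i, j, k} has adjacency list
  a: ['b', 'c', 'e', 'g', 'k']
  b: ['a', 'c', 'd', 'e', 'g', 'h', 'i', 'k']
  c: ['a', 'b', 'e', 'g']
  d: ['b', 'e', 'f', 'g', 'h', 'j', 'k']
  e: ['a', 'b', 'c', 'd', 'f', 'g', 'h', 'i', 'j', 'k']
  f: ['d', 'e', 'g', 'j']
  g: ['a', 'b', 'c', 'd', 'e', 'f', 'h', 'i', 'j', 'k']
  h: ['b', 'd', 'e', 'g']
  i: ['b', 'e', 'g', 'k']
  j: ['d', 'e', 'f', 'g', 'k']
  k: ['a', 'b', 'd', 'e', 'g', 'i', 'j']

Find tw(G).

A width-4 tree decomposition is:
Bags: B1 = {b, d, e, g, k}  B2 = {b, e, g, i, k}  B3 = {a, b, e, g, k}  B4 = {d, e, g, j, k}  B5 = {b, d, e, g, h}  B6 = {a, b, c, e, g}  B7 = {d, e, f, g, j}
Tree: B1–B2, B1–B3, B1–B4, B1–B5, B3–B6, B4–B7
Every bag has size at most 5, so the width is 5 − 1 = 4 and tw(G) ≤ 4. For the lower bound, the 5 vertices {d, e, f, g, j} are pairwise adjacent, and any tree decomposition puts a clique entirely inside one bag — forcing width ≥ 4. Therefore the treewidth is 4.

4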